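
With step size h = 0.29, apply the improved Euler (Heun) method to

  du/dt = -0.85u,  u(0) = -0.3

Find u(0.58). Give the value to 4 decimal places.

-0.1843

Heun: k1 = f(t_n, u_n); k2 = f(t_n + h, u_n + h·k1); u_{n+1} = u_n + (h/2)·(k1 + k2).
t=0.000000, u=-0.300000:
  k1 = f(0.000000, -0.300000) = 0.255000
  k2 = f(0.290000, -0.226050) = 0.192142
  u ← -0.300000 + (0.29/2)·(0.255000 + 0.192142) = -0.235164
t=0.290000, u=-0.235164:
  k1 = f(0.290000, -0.235164) = 0.199890
  k2 = f(0.580000, -0.177196) = 0.150617
  u ← -0.235164 + (0.29/2)·(0.199890 + 0.150617) = -0.184341
u(0.58) ≈ -0.1843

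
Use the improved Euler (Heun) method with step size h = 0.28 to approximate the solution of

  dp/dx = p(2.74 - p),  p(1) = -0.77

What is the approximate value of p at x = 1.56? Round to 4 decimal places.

Heun: k1 = f(x_n, p_n); k2 = f(x_n + h, p_n + h·k1); p_{n+1} = p_n + (h/2)·(k1 + k2).
x=1.000000, p=-0.770000:
  k1 = f(1.000000, -0.770000) = -2.702700
  k2 = f(1.280000, -1.526756) = -6.514295
  p ← -0.770000 + (0.28/2)·(-2.702700 + (-6.514295)) = -2.060379
x=1.280000, p=-2.060379:
  k1 = f(1.280000, -2.060379) = -9.890602
  k2 = f(1.560000, -4.829748) = -36.559976
  p ← -2.060379 + (0.28/2)·(-9.890602 + (-36.559976)) = -8.563460
p(1.56) ≈ -8.5635

-8.5635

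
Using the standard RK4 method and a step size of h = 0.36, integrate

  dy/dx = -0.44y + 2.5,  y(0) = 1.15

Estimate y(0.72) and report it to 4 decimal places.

2.3805

RK4: k1 = f(x_n, y_n); k2 = f(x_n + h/2, y_n + (h/2)·k1); k3 = f(x_n + h/2, y_n + (h/2)·k2); k4 = f(x_n + h, y_n + h·k3); y_{n+1} = y_n + (h/6)·(k1 + 2k2 + 2k3 + k4).
x=0.000000, y=1.150000:
  k1 = f(0.000000, 1.150000) = 1.994000
  k2 = f(0.180000, 1.508920) = 1.836075
  k3 = f(0.180000, 1.480494) = 1.848583
  k4 = f(0.360000, 1.815490) = 1.701184
  y ← 1.150000 + (0.36/6)·(k1 + 2k2 + 2k3 + k4) = 1.813870
x=0.360000, y=1.813870:
  k1 = f(0.360000, 1.813870) = 1.701897
  k2 = f(0.540000, 2.120212) = 1.567107
  k3 = f(0.540000, 2.095949) = 1.577782
  k4 = f(0.720000, 2.381872) = 1.451976
  y ← 1.813870 + (0.36/6)·(k1 + 2k2 + 2k3 + k4) = 2.380489
y(0.72) ≈ 2.3805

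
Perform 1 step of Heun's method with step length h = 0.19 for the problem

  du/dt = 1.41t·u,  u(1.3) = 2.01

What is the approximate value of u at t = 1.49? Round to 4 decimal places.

Heun: k1 = f(t_n, u_n); k2 = f(t_n + h, u_n + h·k1); u_{n+1} = u_n + (h/2)·(k1 + k2).
t=1.300000, u=2.010000:
  k1 = f(1.300000, 2.010000) = 3.684330
  k2 = f(1.490000, 2.710023) = 5.693487
  u ← 2.010000 + (0.19/2)·(3.684330 + 5.693487) = 2.900893
u(1.49) ≈ 2.9009

2.9009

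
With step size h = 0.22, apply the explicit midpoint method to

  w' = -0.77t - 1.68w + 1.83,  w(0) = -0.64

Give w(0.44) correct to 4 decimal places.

0.1830

Midpoint: k1 = f(t_n, w_n); k2 = f(t_n + h/2, w_n + (h/2)·k1); w_{n+1} = w_n + h·k2.
t=0.000000, w=-0.640000:
  k1 = f(0.000000, -0.640000) = 2.905200
  k2 = f(0.110000, -0.320428) = 2.283619
  w ← -0.640000 + 0.22·2.283619 = -0.137604
t=0.220000, w=-0.137604:
  k1 = f(0.220000, -0.137604) = 1.891774
  k2 = f(0.330000, 0.070491) = 1.457474
  w ← -0.137604 + 0.22·1.457474 = 0.183041
w(0.44) ≈ 0.1830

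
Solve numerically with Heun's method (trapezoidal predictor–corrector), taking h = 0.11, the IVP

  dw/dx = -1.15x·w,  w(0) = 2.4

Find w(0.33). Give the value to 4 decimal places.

2.2542

Heun: k1 = f(x_n, w_n); k2 = f(x_n + h, w_n + h·k1); w_{n+1} = w_n + (h/2)·(k1 + k2).
x=0.000000, w=2.400000:
  k1 = f(0.000000, 2.400000) = 0.000000
  k2 = f(0.110000, 2.400000) = -0.303600
  w ← 2.400000 + (0.11/2)·(0.000000 + (-0.303600)) = 2.383302
x=0.110000, w=2.383302:
  k1 = f(0.110000, 2.383302) = -0.301488
  k2 = f(0.220000, 2.350138) = -0.594585
  w ← 2.383302 + (0.11/2)·(-0.301488 + (-0.594585)) = 2.334018
x=0.220000, w=2.334018:
  k1 = f(0.220000, 2.334018) = -0.590507
  k2 = f(0.330000, 2.269062) = -0.861109
  w ← 2.334018 + (0.11/2)·(-0.590507 + (-0.861109)) = 2.254179
w(0.33) ≈ 2.2542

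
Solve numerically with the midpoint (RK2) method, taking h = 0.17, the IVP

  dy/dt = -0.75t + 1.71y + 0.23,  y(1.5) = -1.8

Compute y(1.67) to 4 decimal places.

-2.5844

Midpoint: k1 = f(t_n, y_n); k2 = f(t_n + h/2, y_n + (h/2)·k1); y_{n+1} = y_n + h·k2.
t=1.500000, y=-1.800000:
  k1 = f(1.500000, -1.800000) = -3.973000
  k2 = f(1.585000, -2.137705) = -4.614226
  y ← -1.800000 + 0.17·(-4.614226) = -2.584418
y(1.67) ≈ -2.5844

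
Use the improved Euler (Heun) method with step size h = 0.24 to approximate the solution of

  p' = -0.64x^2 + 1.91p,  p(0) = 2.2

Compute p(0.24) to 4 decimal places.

Heun: k1 = f(x_n, p_n); k2 = f(x_n + h, p_n + h·k1); p_{n+1} = p_n + (h/2)·(k1 + k2).
x=0.000000, p=2.200000:
  k1 = f(0.000000, 2.200000) = 4.202000
  k2 = f(0.240000, 3.208480) = 6.091333
  p ← 2.200000 + (0.24/2)·(4.202000 + 6.091333) = 3.435200
p(0.24) ≈ 3.4352

3.4352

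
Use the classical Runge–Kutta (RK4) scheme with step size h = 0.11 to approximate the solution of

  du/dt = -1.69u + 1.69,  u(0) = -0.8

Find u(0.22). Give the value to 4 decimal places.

RK4: k1 = f(t_n, u_n); k2 = f(t_n + h/2, u_n + (h/2)·k1); k3 = f(t_n + h/2, u_n + (h/2)·k2); k4 = f(t_n + h, u_n + h·k3); u_{n+1} = u_n + (h/6)·(k1 + 2k2 + 2k3 + k4).
t=0.000000, u=-0.800000:
  k1 = f(0.000000, -0.800000) = 3.042000
  k2 = f(0.055000, -0.632690) = 2.759246
  k3 = f(0.055000, -0.648241) = 2.785528
  k4 = f(0.110000, -0.493592) = 2.524170
  u ← -0.800000 + (0.11/6)·(k1 + 2k2 + 2k3 + k4) = -0.494645
t=0.110000, u=-0.494645:
  k1 = f(0.110000, -0.494645) = 2.525950
  k2 = f(0.165000, -0.355718) = 2.291163
  k3 = f(0.165000, -0.368631) = 2.312987
  k4 = f(0.220000, -0.240217) = 2.095966
  u ← -0.494645 + (0.11/6)·(k1 + 2k2 + 2k3 + k4) = -0.241091
u(0.22) ≈ -0.2411

-0.2411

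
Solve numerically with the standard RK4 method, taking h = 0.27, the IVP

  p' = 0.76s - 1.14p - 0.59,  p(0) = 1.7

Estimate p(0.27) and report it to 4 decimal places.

RK4: k1 = f(s_n, p_n); k2 = f(s_n + h/2, p_n + (h/2)·k1); k3 = f(s_n + h/2, p_n + (h/2)·k2); k4 = f(s_n + h, p_n + h·k3); p_{n+1} = p_n + (h/6)·(k1 + 2k2 + 2k3 + k4).
s=0.000000, p=1.700000:
  k1 = f(0.000000, 1.700000) = -2.528000
  k2 = f(0.135000, 1.358720) = -2.036341
  k3 = f(0.135000, 1.425094) = -2.112007
  k4 = f(0.270000, 1.129758) = -1.672724
  p ← 1.700000 + (0.27/6)·(k1 + 2k2 + 2k3 + k4) = 1.137616
p(0.27) ≈ 1.1376

1.1376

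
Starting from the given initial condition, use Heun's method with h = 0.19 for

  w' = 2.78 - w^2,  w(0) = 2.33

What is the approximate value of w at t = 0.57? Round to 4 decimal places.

Heun: k1 = f(t_n, w_n); k2 = f(t_n + h, w_n + h·k1); w_{n+1} = w_n + (h/2)·(k1 + k2).
t=0.000000, w=2.330000:
  k1 = f(0.000000, 2.330000) = -2.648900
  k2 = f(0.190000, 1.826709) = -0.556866
  w ← 2.330000 + (0.19/2)·(-2.648900 + (-0.556866)) = 2.025452
t=0.190000, w=2.025452:
  k1 = f(0.190000, 2.025452) = -1.322457
  k2 = f(0.380000, 1.774185) = -0.367734
  w ← 2.025452 + (0.19/2)·(-1.322457 + (-0.367734)) = 1.864884
t=0.380000, w=1.864884:
  k1 = f(0.380000, 1.864884) = -0.697793
  k2 = f(0.570000, 1.732303) = -0.220875
  w ← 1.864884 + (0.19/2)·(-0.697793 + (-0.220875)) = 1.777611
w(0.57) ≈ 1.7776

1.7776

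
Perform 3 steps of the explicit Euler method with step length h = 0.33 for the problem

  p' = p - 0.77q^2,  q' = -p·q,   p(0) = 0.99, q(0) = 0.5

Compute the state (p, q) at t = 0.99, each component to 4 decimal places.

Euler on (p,q): p_{n+1} = p_n + h·p', q_{n+1} = q_n + h·q'.
0.000000: (0.990000, 0.500000); f=(0.797500, -0.495000) → (1.253175, 0.336650)
0.330000: (1.253175, 0.336650); f=(1.165908, -0.421881) → (1.637925, 0.197429)
0.660000: (1.637925, 0.197429); f=(1.607912, -0.323374) → (2.168536, 0.090716)
(p(0.99), q(0.99)) ≈ (2.1685, 0.0907)

2.1685, 0.0907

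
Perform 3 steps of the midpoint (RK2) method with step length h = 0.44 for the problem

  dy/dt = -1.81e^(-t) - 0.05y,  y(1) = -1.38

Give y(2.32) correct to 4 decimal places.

Midpoint: k1 = f(t_n, y_n); k2 = f(t_n + h/2, y_n + (h/2)·k1); y_{n+1} = y_n + h·k2.
t=1.000000, y=-1.380000:
  k1 = f(1.000000, -1.380000) = -0.596862
  k2 = f(1.220000, -1.511310) = -0.458801
  y ← -1.380000 + 0.44·(-0.458801) = -1.581872
t=1.440000, y=-1.581872:
  k1 = f(1.440000, -1.581872) = -0.349746
  k2 = f(1.660000, -1.658817) = -0.261211
  y ← -1.581872 + 0.44·(-0.261211) = -1.696805
t=1.880000, y=-1.696805:
  k1 = f(1.880000, -1.696805) = -0.191348
  k2 = f(2.100000, -1.738902) = -0.134701
  y ← -1.696805 + 0.44·(-0.134701) = -1.756074
y(2.32) ≈ -1.7561

-1.7561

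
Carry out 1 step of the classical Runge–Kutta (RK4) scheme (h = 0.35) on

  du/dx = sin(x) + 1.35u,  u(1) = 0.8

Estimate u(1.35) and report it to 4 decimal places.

1.6912

RK4: k1 = f(x_n, u_n); k2 = f(x_n + h/2, u_n + (h/2)·k1); k3 = f(x_n + h/2, u_n + (h/2)·k2); k4 = f(x_n + h, u_n + h·k3); u_{n+1} = u_n + (h/6)·(k1 + 2k2 + 2k3 + k4).
x=1.000000, u=0.800000:
  k1 = f(1.000000, 0.800000) = 1.921471
  k2 = f(1.175000, 1.136257) = 2.456637
  k3 = f(1.175000, 1.229912) = 2.583070
  k4 = f(1.350000, 1.704075) = 3.276224
  u ← 0.800000 + (0.35/6)·(k1 + 2k2 + 2k3 + k4) = 1.691165
u(1.35) ≈ 1.6912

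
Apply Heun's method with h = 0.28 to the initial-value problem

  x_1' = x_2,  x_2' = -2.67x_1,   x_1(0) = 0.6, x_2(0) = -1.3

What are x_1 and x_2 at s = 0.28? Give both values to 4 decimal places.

Heun on (x_1,x_2): k1 = f(s_n, state_n); k2 = f(s_n + h, state_n + h·k1); state_{n+1} = state_n + (h/2)·(k1 + k2).
0.000000: (0.600000, -1.300000)
  k1 = (-1.300000, -1.602000)
  predictor → (0.236000, -1.748560)
  k2 = (-1.748560, -0.630120)
  → (0.173202, -1.612497)
(x_1(0.28), x_2(0.28)) ≈ (0.1732, -1.6125)

0.1732, -1.6125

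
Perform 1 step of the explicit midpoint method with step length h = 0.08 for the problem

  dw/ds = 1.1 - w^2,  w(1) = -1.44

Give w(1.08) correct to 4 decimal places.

Midpoint: k1 = f(s_n, w_n); k2 = f(s_n + h/2, w_n + (h/2)·k1); w_{n+1} = w_n + h·k2.
s=1.000000, w=-1.440000:
  k1 = f(1.000000, -1.440000) = -0.973600
  k2 = f(1.040000, -1.478944) = -1.087275
  w ← -1.440000 + 0.08·(-1.087275) = -1.526982
w(1.08) ≈ -1.5270

-1.5270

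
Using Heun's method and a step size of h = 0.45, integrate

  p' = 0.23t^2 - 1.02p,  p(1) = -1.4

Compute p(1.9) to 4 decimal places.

-0.2508

Heun: k1 = f(t_n, p_n); k2 = f(t_n + h, p_n + h·k1); p_{n+1} = p_n + (h/2)·(k1 + k2).
t=1.000000, p=-1.400000:
  k1 = f(1.000000, -1.400000) = 1.658000
  k2 = f(1.450000, -0.653900) = 1.150553
  p ← -1.400000 + (0.45/2)·(1.658000 + 1.150553) = -0.768076
t=1.450000, p=-0.768076:
  k1 = f(1.450000, -0.768076) = 1.267012
  k2 = f(1.900000, -0.197920) = 1.032179
  p ← -0.768076 + (0.45/2)·(1.267012 + 1.032179) = -0.250758
p(1.9) ≈ -0.2508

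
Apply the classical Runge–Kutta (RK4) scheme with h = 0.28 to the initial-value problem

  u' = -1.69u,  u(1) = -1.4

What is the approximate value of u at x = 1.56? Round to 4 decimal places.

RK4: k1 = f(x_n, u_n); k2 = f(x_n + h/2, u_n + (h/2)·k1); k3 = f(x_n + h/2, u_n + (h/2)·k2); k4 = f(x_n + h, u_n + h·k3); u_{n+1} = u_n + (h/6)·(k1 + 2k2 + 2k3 + k4).
x=1.000000, u=-1.400000:
  k1 = f(1.000000, -1.400000) = 2.366000
  k2 = f(1.140000, -1.068760) = 1.806204
  k3 = f(1.140000, -1.147131) = 1.938652
  k4 = f(1.280000, -0.857177) = 1.448630
  u ← -1.400000 + (0.28/6)·(k1 + 2k2 + 2k3 + k4) = -0.872464
x=1.280000, u=-0.872464:
  k1 = f(1.280000, -0.872464) = 1.474464
  k2 = f(1.420000, -0.666039) = 1.125606
  k3 = f(1.420000, -0.714879) = 1.208146
  k4 = f(1.560000, -0.534183) = 0.902770
  u ← -0.872464 + (0.28/6)·(k1 + 2k2 + 2k3 + k4) = -0.543710
u(1.56) ≈ -0.5437

-0.5437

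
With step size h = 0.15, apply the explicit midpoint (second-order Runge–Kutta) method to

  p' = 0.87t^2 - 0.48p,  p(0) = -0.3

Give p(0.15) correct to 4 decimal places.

Midpoint: k1 = f(t_n, p_n); k2 = f(t_n + h/2, p_n + (h/2)·k1); p_{n+1} = p_n + h·k2.
t=0.000000, p=-0.300000:
  k1 = f(0.000000, -0.300000) = 0.144000
  k2 = f(0.075000, -0.289200) = 0.143710
  p ← -0.300000 + 0.15·0.143710 = -0.278444
p(0.15) ≈ -0.2784

-0.2784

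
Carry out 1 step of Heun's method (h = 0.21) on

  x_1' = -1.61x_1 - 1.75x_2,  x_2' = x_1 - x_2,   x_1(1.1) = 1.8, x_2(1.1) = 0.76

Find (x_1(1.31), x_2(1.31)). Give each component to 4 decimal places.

1.0221, 0.8622

Heun on (x_1,x_2): k1 = f(t_n, state_n); k2 = f(t_n + h, state_n + h·k1); state_{n+1} = state_n + (h/2)·(k1 + k2).
1.100000: (1.800000, 0.760000)
  k1 = (-4.228000, 1.040000)
  predictor → (0.912120, 0.978400)
  k2 = (-3.180713, -0.066280)
  → (1.022085, 0.862241)
(x_1(1.31), x_2(1.31)) ≈ (1.0221, 0.8622)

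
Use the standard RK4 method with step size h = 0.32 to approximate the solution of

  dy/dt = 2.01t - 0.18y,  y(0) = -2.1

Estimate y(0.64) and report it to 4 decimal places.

RK4: k1 = f(t_n, y_n); k2 = f(t_n + h/2, y_n + (h/2)·k1); k3 = f(t_n + h/2, y_n + (h/2)·k2); k4 = f(t_n + h, y_n + h·k3); y_{n+1} = y_n + (h/6)·(k1 + 2k2 + 2k3 + k4).
t=0.000000, y=-2.100000:
  k1 = f(0.000000, -2.100000) = 0.378000
  k2 = f(0.160000, -2.039520) = 0.688714
  k3 = f(0.160000, -1.989806) = 0.679765
  k4 = f(0.320000, -1.882475) = 0.982046
  y ← -2.100000 + (0.32/6)·(k1 + 2k2 + 2k3 + k4) = -1.881493
t=0.320000, y=-1.881493:
  k1 = f(0.320000, -1.881493) = 0.981869
  k2 = f(0.480000, -1.724394) = 1.275191
  k3 = f(0.480000, -1.677463) = 1.266743
  k4 = f(0.640000, -1.476135) = 1.552104
  y ← -1.881493 + (0.32/6)·(k1 + 2k2 + 2k3 + k4) = -1.475208
y(0.64) ≈ -1.4752

-1.4752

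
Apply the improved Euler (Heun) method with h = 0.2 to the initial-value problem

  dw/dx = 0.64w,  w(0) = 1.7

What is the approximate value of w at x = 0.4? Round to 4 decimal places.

2.1946

Heun: k1 = f(x_n, w_n); k2 = f(x_n + h, w_n + h·k1); w_{n+1} = w_n + (h/2)·(k1 + k2).
x=0.000000, w=1.700000:
  k1 = f(0.000000, 1.700000) = 1.088000
  k2 = f(0.200000, 1.917600) = 1.227264
  w ← 1.700000 + (0.2/2)·(1.088000 + 1.227264) = 1.931526
x=0.200000, w=1.931526:
  k1 = f(0.200000, 1.931526) = 1.236177
  k2 = f(0.400000, 2.178762) = 1.394408
  w ← 1.931526 + (0.2/2)·(1.236177 + 1.394408) = 2.194585
w(0.4) ≈ 2.1946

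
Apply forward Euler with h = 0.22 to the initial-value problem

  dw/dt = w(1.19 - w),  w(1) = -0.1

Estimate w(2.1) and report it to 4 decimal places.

-0.3726

Euler: w_{n+1} = w_n + h·f(t_n, w_n).
t=1.000000, w=-0.100000: f=-0.129000 → w ← -0.100000 + 0.22·(-0.129000) = -0.128380
t=1.220000, w=-0.128380: f=-0.169254 → w ← -0.128380 + 0.22·(-0.169254) = -0.165616
t=1.440000, w=-0.165616: f=-0.224511 → w ← -0.165616 + 0.22·(-0.224511) = -0.215008
t=1.660000, w=-0.215008: f=-0.302088 → w ← -0.215008 + 0.22·(-0.302088) = -0.281468
t=1.880000, w=-0.281468: f=-0.414171 → w ← -0.281468 + 0.22·(-0.414171) = -0.372585
w(2.1) ≈ -0.3726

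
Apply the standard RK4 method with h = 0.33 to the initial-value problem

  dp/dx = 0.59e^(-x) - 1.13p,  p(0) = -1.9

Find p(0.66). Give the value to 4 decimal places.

RK4: k1 = f(x_n, p_n); k2 = f(x_n + h/2, p_n + (h/2)·k1); k3 = f(x_n + h/2, p_n + (h/2)·k2); k4 = f(x_n + h, p_n + h·k3); p_{n+1} = p_n + (h/6)·(k1 + 2k2 + 2k3 + k4).
x=0.000000, p=-1.900000:
  k1 = f(0.000000, -1.900000) = 2.737000
  k2 = f(0.165000, -1.448395) = 2.136944
  k3 = f(0.165000, -1.547404) = 2.248824
  k4 = f(0.330000, -1.157888) = 1.732578
  p ← -1.900000 + (0.33/6)·(k1 + 2k2 + 2k3 + k4) = -1.171739
x=0.330000, p=-1.171739:
  k1 = f(0.330000, -1.171739) = 1.748230
  k2 = f(0.495000, -0.883281) = 1.357754
  k3 = f(0.495000, -0.947709) = 1.430558
  k4 = f(0.660000, -0.699654) = 1.095552
  p ← -1.171739 + (0.33/6)·(k1 + 2k2 + 2k3 + k4) = -0.708616
p(0.66) ≈ -0.7086

-0.7086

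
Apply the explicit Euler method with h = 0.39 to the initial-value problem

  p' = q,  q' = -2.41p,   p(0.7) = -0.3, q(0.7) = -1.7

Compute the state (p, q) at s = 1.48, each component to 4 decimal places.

Euler on (p,q): p_{n+1} = p_n + h·p', q_{n+1} = q_n + h·q'.
0.700000: (-0.300000, -1.700000); f=(-1.700000, 0.723000) → (-0.963000, -1.418030)
1.090000: (-0.963000, -1.418030); f=(-1.418030, 2.320830) → (-1.516032, -0.512906)
(p(1.48), q(1.48)) ≈ (-1.5160, -0.5129)

-1.5160, -0.5129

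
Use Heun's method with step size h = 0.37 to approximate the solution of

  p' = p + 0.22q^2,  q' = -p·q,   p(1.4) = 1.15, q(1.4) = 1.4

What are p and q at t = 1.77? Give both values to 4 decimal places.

Heun on (p,q): k1 = f(t_n, state_n); k2 = f(t_n + h, state_n + h·k1); state_{n+1} = state_n + (h/2)·(k1 + k2).
1.400000: (1.150000, 1.400000)
  k1 = (1.581200, -1.610000)
  predictor → (1.735044, 0.804300)
  k2 = (1.877362, -1.395496)
  → (1.789834, 0.843983)
(p(1.77), q(1.77)) ≈ (1.7898, 0.8440)

1.7898, 0.8440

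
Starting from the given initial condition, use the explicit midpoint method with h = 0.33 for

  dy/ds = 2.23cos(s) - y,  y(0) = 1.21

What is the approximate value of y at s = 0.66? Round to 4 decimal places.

Midpoint: k1 = f(s_n, y_n); k2 = f(s_n + h/2, y_n + (h/2)·k1); y_{n+1} = y_n + h·k2.
s=0.000000, y=1.210000:
  k1 = f(0.000000, 1.210000) = 1.020000
  k2 = f(0.165000, 1.378300) = 0.821413
  y ← 1.210000 + 0.33·0.821413 = 1.481066
s=0.330000, y=1.481066:
  k1 = f(0.330000, 1.481066) = 0.628608
  k2 = f(0.495000, 1.584787) = 0.377544
  y ← 1.481066 + 0.33·0.377544 = 1.605656
y(0.66) ≈ 1.6057

1.6057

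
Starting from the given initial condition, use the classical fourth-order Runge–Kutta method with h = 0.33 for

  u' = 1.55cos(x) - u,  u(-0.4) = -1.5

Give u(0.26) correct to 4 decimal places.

RK4: k1 = f(x_n, u_n); k2 = f(x_n + h/2, u_n + (h/2)·k1); k3 = f(x_n + h/2, u_n + (h/2)·k2); k4 = f(x_n + h, u_n + h·k3); u_{n+1} = u_n + (h/6)·(k1 + 2k2 + 2k3 + k4).
x=-0.400000, u=-1.500000:
  k1 = f(-0.400000, -1.500000) = 2.927645
  k2 = f(-0.235000, -1.016939) = 2.524336
  k3 = f(-0.235000, -1.083485) = 2.590882
  k4 = f(-0.070000, -0.645009) = 2.191213
  u ← -1.500000 + (0.33/6)·(k1 + 2k2 + 2k3 + k4) = -0.655789
x=-0.070000, u=-0.655789:
  k1 = f(-0.070000, -0.655789) = 2.201993
  k2 = f(0.095000, -0.292460) = 1.835471
  k3 = f(0.095000, -0.352936) = 1.895947
  k4 = f(0.260000, -0.030126) = 1.528031
  u ← -0.655789 + (0.33/6)·(k1 + 2k2 + 2k3 + k4) = -0.040182
u(0.26) ≈ -0.0402

-0.0402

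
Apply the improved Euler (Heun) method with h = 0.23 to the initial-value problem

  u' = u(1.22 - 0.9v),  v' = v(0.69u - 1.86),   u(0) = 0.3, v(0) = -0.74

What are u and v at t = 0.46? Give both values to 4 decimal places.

Heun on (u,v): k1 = f(t_n, state_n); k2 = f(t_n + h, state_n + h·k1); state_{n+1} = state_n + (h/2)·(k1 + k2).
0.000000: (0.300000, -0.740000)
  k1 = (0.565800, 1.223220)
  predictor → (0.430134, -0.458659)
  k2 = (0.702320, 0.716980)
  → (0.445834, -0.516877)
0.230000: (0.445834, -0.516877)
  k1 = (0.751314, 0.802387)
  predictor → (0.618636, -0.332328)
  k2 = (0.939767, 0.476273)
  → (0.640308, -0.369831)
(u(0.46), v(0.46)) ≈ (0.6403, -0.3698)

0.6403, -0.3698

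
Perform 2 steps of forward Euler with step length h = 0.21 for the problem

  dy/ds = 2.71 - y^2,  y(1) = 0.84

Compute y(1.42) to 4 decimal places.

Euler: y_{n+1} = y_n + h·f(s_n, y_n).
s=1.000000, y=0.840000: f=2.004400 → y ← 0.840000 + 0.21·2.004400 = 1.260924
s=1.210000, y=1.260924: f=1.120071 → y ← 1.260924 + 0.21·1.120071 = 1.496139
y(1.42) ≈ 1.4961

1.4961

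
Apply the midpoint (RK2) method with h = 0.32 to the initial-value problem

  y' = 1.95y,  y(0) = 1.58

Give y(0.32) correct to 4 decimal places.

2.8735

Midpoint: k1 = f(x_n, y_n); k2 = f(x_n + h/2, y_n + (h/2)·k1); y_{n+1} = y_n + h·k2.
x=0.000000, y=1.580000:
  k1 = f(0.000000, 1.580000) = 3.081000
  k2 = f(0.160000, 2.072960) = 4.042272
  y ← 1.580000 + 0.32·4.042272 = 2.873527
y(0.32) ≈ 2.8735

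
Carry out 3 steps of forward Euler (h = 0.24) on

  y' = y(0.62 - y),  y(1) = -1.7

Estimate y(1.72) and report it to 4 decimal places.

Euler: y_{n+1} = y_n + h·f(x_n, y_n).
x=1.000000, y=-1.700000: f=-3.944000 → y ← -1.700000 + 0.24·(-3.944000) = -2.646560
x=1.240000, y=-2.646560: f=-8.645147 → y ← -2.646560 + 0.24·(-8.645147) = -4.721395
x=1.480000, y=-4.721395: f=-25.218839 → y ← -4.721395 + 0.24·(-25.218839) = -10.773917
y(1.72) ≈ -10.7739

-10.7739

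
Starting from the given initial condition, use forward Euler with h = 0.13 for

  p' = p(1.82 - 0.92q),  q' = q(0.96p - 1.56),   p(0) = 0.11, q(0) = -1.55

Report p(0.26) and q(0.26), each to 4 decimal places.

Euler on (p,q): p_{n+1} = p_n + h·p', q_{n+1} = q_n + h·q'.
0.000000: (0.110000, -1.550000); f=(0.357060, 2.254320) → (0.156418, -1.256938)
0.130000: (0.156418, -1.256938); f=(0.465559, 1.772081) → (0.216941, -1.026568)
(p(0.26), q(0.26)) ≈ (0.2169, -1.0266)

0.2169, -1.0266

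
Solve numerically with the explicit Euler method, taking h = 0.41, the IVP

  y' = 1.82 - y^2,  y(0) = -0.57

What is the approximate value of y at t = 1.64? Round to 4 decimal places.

Euler: y_{n+1} = y_n + h·f(t_n, y_n).
t=0.000000, y=-0.570000: f=1.495100 → y ← -0.570000 + 0.41·1.495100 = 0.042991
t=0.410000, y=0.042991: f=1.818152 → y ← 0.042991 + 0.41·1.818152 = 0.788433
t=0.820000, y=0.788433: f=1.198373 → y ← 0.788433 + 0.41·1.198373 = 1.279766
t=1.230000, y=1.279766: f=0.182199 → y ← 1.279766 + 0.41·0.182199 = 1.354468
y(1.64) ≈ 1.3545

1.3545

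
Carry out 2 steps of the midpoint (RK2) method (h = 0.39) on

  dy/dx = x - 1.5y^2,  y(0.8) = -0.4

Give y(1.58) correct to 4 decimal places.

0.4619

Midpoint: k1 = f(x_n, y_n); k2 = f(x_n + h/2, y_n + (h/2)·k1); y_{n+1} = y_n + h·k2.
x=0.800000, y=-0.400000:
  k1 = f(0.800000, -0.400000) = 0.560000
  k2 = f(0.995000, -0.290800) = 0.868153
  y ← -0.400000 + 0.39·0.868153 = -0.061420
x=1.190000, y=-0.061420:
  k1 = f(1.190000, -0.061420) = 1.184341
  k2 = f(1.385000, 0.169526) = 1.341891
  y ← -0.061420 + 0.39·1.341891 = 0.461917
y(1.58) ≈ 0.4619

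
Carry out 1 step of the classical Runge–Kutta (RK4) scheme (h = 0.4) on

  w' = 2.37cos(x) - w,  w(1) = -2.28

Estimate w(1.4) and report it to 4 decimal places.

RK4: k1 = f(x_n, w_n); k2 = f(x_n + h/2, w_n + (h/2)·k1); k3 = f(x_n + h/2, w_n + (h/2)·k2); k4 = f(x_n + h, w_n + h·k3); w_{n+1} = w_n + (h/6)·(k1 + 2k2 + 2k3 + k4).
x=1.000000, w=-2.280000:
  k1 = f(1.000000, -2.280000) = 3.560516
  k2 = f(1.200000, -1.567897) = 2.426685
  k3 = f(1.200000, -1.794663) = 2.653451
  k4 = f(1.400000, -1.218620) = 1.621442
  w ← -2.280000 + (0.4/6)·(k1 + 2k2 + 2k3 + k4) = -1.257185
w(1.4) ≈ -1.2572

-1.2572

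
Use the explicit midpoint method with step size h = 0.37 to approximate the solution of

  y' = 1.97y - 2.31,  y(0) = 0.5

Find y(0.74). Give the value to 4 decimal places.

Midpoint: k1 = f(s_n, y_n); k2 = f(s_n + h/2, y_n + (h/2)·k1); y_{n+1} = y_n + h·k2.
s=0.000000, y=0.500000:
  k1 = f(0.000000, 0.500000) = -1.325000
  k2 = f(0.185000, 0.254875) = -1.807896
  y ← 0.500000 + 0.37·(-1.807896) = -0.168922
s=0.370000, y=-0.168922:
  k1 = f(0.370000, -0.168922) = -2.642776
  k2 = f(0.555000, -0.657835) = -3.605935
  y ← -0.168922 + 0.37·(-3.605935) = -1.503118
y(0.74) ≈ -1.5031

-1.5031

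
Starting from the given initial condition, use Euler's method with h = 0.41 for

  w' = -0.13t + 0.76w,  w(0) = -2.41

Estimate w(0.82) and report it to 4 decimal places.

Euler: w_{n+1} = w_n + h·f(t_n, w_n).
t=0.000000, w=-2.410000: f=-1.831600 → w ← -2.410000 + 0.41·(-1.831600) = -3.160956
t=0.410000, w=-3.160956: f=-2.455627 → w ← -3.160956 + 0.41·(-2.455627) = -4.167763
w(0.82) ≈ -4.1678

-4.1678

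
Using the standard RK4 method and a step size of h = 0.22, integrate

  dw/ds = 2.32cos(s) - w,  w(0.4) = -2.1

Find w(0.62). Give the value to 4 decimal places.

-1.2872

RK4: k1 = f(s_n, w_n); k2 = f(s_n + h/2, w_n + (h/2)·k1); k3 = f(s_n + h/2, w_n + (h/2)·k2); k4 = f(s_n + h, w_n + h·k3); w_{n+1} = w_n + (h/6)·(k1 + 2k2 + 2k3 + k4).
s=0.400000, w=-2.100000:
  k1 = f(0.400000, -2.100000) = 4.236862
  k2 = f(0.510000, -1.633945) = 3.658712
  k3 = f(0.510000, -1.697542) = 3.722309
  k4 = f(0.620000, -1.281092) = 3.169290
  w ← -2.100000 + (0.22/6)·(k1 + 2k2 + 2k3 + k4) = -1.287166
w(0.62) ≈ -1.2872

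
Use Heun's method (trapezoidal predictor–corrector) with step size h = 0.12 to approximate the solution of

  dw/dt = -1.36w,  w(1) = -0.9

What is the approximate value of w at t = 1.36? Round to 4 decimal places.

-0.5529

Heun: k1 = f(t_n, w_n); k2 = f(t_n + h, w_n + h·k1); w_{n+1} = w_n + (h/2)·(k1 + k2).
t=1.000000, w=-0.900000:
  k1 = f(1.000000, -0.900000) = 1.224000
  k2 = f(1.120000, -0.753120) = 1.024243
  w ← -0.900000 + (0.12/2)·(1.224000 + 1.024243) = -0.765105
t=1.120000, w=-0.765105:
  k1 = f(1.120000, -0.765105) = 1.040543
  k2 = f(1.240000, -0.640240) = 0.870727
  w ← -0.765105 + (0.12/2)·(1.040543 + 0.870727) = -0.650429
t=1.240000, w=-0.650429:
  k1 = f(1.240000, -0.650429) = 0.884584
  k2 = f(1.360000, -0.544279) = 0.740220
  w ← -0.650429 + (0.12/2)·(0.884584 + 0.740220) = -0.552941
w(1.36) ≈ -0.5529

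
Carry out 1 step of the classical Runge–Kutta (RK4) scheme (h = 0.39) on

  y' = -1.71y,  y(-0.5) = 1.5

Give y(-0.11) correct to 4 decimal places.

0.7714

RK4: k1 = f(t_n, y_n); k2 = f(t_n + h/2, y_n + (h/2)·k1); k3 = f(t_n + h/2, y_n + (h/2)·k2); k4 = f(t_n + h, y_n + h·k3); y_{n+1} = y_n + (h/6)·(k1 + 2k2 + 2k3 + k4).
t=-0.500000, y=1.500000:
  k1 = f(-0.500000, 1.500000) = -2.565000
  k2 = f(-0.305000, 0.999825) = -1.709701
  k3 = f(-0.305000, 1.166608) = -1.994900
  k4 = f(-0.110000, 0.721989) = -1.234601
  y ← 1.500000 + (0.39/6)·(k1 + 2k2 + 2k3 + k4) = 0.771428
y(-0.11) ≈ 0.7714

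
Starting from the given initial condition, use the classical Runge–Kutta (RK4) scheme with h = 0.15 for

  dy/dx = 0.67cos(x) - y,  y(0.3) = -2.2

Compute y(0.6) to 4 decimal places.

RK4: k1 = f(x_n, y_n); k2 = f(x_n + h/2, y_n + (h/2)·k1); k3 = f(x_n + h/2, y_n + (h/2)·k2); k4 = f(x_n + h, y_n + h·k3); y_{n+1} = y_n + (h/6)·(k1 + 2k2 + 2k3 + k4).
x=0.300000, y=-2.200000:
  k1 = f(0.300000, -2.200000) = 2.840075
  k2 = f(0.375000, -1.986994) = 2.610434
  k3 = f(0.375000, -2.004217) = 2.627658
  k4 = f(0.450000, -1.805851) = 2.409151
  y ← -2.200000 + (0.15/6)·(k1 + 2k2 + 2k3 + k4) = -1.806865
x=0.450000, y=-1.806865:
  k1 = f(0.450000, -1.806865) = 2.410164
  k2 = f(0.525000, -1.626102) = 2.205869
  k3 = f(0.525000, -1.641425) = 2.221192
  k4 = f(0.600000, -1.473686) = 2.026661
  y ← -1.806865 + (0.15/6)·(k1 + 2k2 + 2k3 + k4) = -1.474591
y(0.6) ≈ -1.4746

-1.4746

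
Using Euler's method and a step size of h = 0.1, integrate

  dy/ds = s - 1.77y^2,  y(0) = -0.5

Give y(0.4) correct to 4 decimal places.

-0.6673

Euler: y_{n+1} = y_n + h·f(s_n, y_n).
s=0.000000, y=-0.500000: f=-0.442500 → y ← -0.500000 + 0.1·(-0.442500) = -0.544250
s=0.100000, y=-0.544250: f=-0.424288 → y ← -0.544250 + 0.1·(-0.424288) = -0.586679
s=0.200000, y=-0.586679: f=-0.409220 → y ← -0.586679 + 0.1·(-0.409220) = -0.627601
s=0.300000, y=-0.627601: f=-0.397173 → y ← -0.627601 + 0.1·(-0.397173) = -0.667318
y(0.4) ≈ -0.6673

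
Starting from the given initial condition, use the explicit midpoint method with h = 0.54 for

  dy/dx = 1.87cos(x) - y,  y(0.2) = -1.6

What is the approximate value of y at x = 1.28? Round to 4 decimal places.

Midpoint: k1 = f(x_n, y_n); k2 = f(x_n + h/2, y_n + (h/2)·k1); y_{n+1} = y_n + h·k2.
x=0.200000, y=-1.600000:
  k1 = f(0.200000, -1.600000) = 3.432725
  k2 = f(0.470000, -0.673164) = 2.340397
  y ← -1.600000 + 0.54·2.340397 = -0.336186
x=0.740000, y=-0.336186:
  k1 = f(0.740000, -0.336186) = 1.717122
  k2 = f(1.010000, 0.127437) = 0.867142
  y ← -0.336186 + 0.54·0.867142 = 0.132071
y(1.28) ≈ 0.1321

0.1321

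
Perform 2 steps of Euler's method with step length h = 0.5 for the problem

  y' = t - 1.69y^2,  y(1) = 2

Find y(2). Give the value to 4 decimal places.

-0.7844

Euler: y_{n+1} = y_n + h·f(t_n, y_n).
t=1.000000, y=2.000000: f=-5.760000 → y ← 2.000000 + 0.5·(-5.760000) = -0.880000
t=1.500000, y=-0.880000: f=0.191264 → y ← -0.880000 + 0.5·0.191264 = -0.784368
y(2) ≈ -0.7844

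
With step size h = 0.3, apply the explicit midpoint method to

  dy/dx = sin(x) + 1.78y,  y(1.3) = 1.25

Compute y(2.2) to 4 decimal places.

7.9161

Midpoint: k1 = f(x_n, y_n); k2 = f(x_n + h/2, y_n + (h/2)·k1); y_{n+1} = y_n + h·k2.
x=1.300000, y=1.250000:
  k1 = f(1.300000, 1.250000) = 3.188558
  k2 = f(1.450000, 1.728284) = 4.069058
  y ← 1.250000 + 0.3·4.069058 = 2.470717
x=1.600000, y=2.470717:
  k1 = f(1.600000, 2.470717) = 5.397451
  k2 = f(1.750000, 3.280335) = 6.822982
  y ← 2.470717 + 0.3·6.822982 = 4.517612
x=1.900000, y=4.517612:
  k1 = f(1.900000, 4.517612) = 8.987650
  k2 = f(2.050000, 5.865760) = 11.328414
  y ← 4.517612 + 0.3·11.328414 = 7.916136
y(2.2) ≈ 7.9161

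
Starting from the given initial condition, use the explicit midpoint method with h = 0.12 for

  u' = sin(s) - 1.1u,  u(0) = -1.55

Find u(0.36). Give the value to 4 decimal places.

-0.9874

Midpoint: k1 = f(s_n, u_n); k2 = f(s_n + h/2, u_n + (h/2)·k1); u_{n+1} = u_n + h·k2.
s=0.000000, u=-1.550000:
  k1 = f(0.000000, -1.550000) = 1.705000
  k2 = f(0.060000, -1.447700) = 1.652434
  u ← -1.550000 + 0.12·1.652434 = -1.351708
s=0.120000, u=-1.351708:
  k1 = f(0.120000, -1.351708) = 1.606591
  k2 = f(0.180000, -1.255312) = 1.559873
  u ← -1.351708 + 0.12·1.559873 = -1.164523
s=0.240000, u=-1.164523:
  k1 = f(0.240000, -1.164523) = 1.518678
  k2 = f(0.300000, -1.073402) = 1.476263
  u ← -1.164523 + 0.12·1.476263 = -0.987372
u(0.36) ≈ -0.9874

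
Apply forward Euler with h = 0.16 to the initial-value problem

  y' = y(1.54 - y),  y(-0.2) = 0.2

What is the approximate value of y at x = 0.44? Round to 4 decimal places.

0.4187

Euler: y_{n+1} = y_n + h·f(x_n, y_n).
x=-0.200000, y=0.200000: f=0.268000 → y ← 0.200000 + 0.16·0.268000 = 0.242880
x=-0.040000, y=0.242880: f=0.315045 → y ← 0.242880 + 0.16·0.315045 = 0.293287
x=0.120000, y=0.293287: f=0.365645 → y ← 0.293287 + 0.16·0.365645 = 0.351790
x=0.280000, y=0.351790: f=0.418001 → y ← 0.351790 + 0.16·0.418001 = 0.418670
y(0.44) ≈ 0.4187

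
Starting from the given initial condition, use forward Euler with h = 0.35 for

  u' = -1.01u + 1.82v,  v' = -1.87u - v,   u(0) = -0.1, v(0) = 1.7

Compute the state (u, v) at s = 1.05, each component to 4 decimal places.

0.9677, -0.8575

Euler on (u,v): u_{n+1} = u_n + h·u', v_{n+1} = v_n + h·v'.
0.000000: (-0.100000, 1.700000); f=(3.195000, -1.513000) → (1.018250, 1.170450)
0.350000: (1.018250, 1.170450); f=(1.101787, -3.074578) → (1.403875, 0.094348)
0.700000: (1.403875, 0.094348); f=(-1.246201, -2.719595) → (0.967705, -0.857510)
(u(1.05), v(1.05)) ≈ (0.9677, -0.8575)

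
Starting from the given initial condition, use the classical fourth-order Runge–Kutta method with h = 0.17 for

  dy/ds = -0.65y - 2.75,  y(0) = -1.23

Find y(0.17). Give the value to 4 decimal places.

RK4: k1 = f(s_n, y_n); k2 = f(s_n + h/2, y_n + (h/2)·k1); k3 = f(s_n + h/2, y_n + (h/2)·k2); k4 = f(s_n + h, y_n + h·k3); y_{n+1} = y_n + (h/6)·(k1 + 2k2 + 2k3 + k4).
s=0.000000, y=-1.230000:
  k1 = f(0.000000, -1.230000) = -1.950500
  k2 = f(0.085000, -1.395792) = -1.842735
  k3 = f(0.085000, -1.386632) = -1.848689
  k4 = f(0.170000, -1.544277) = -1.746220
  y ← -1.230000 + (0.17/6)·(k1 + 2k2 + 2k3 + k4) = -1.543921
y(0.17) ≈ -1.5439

-1.5439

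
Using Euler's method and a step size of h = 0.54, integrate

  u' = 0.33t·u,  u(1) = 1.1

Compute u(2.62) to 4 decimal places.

2.2639

Euler: u_{n+1} = u_n + h·f(t_n, u_n).
t=1.000000, u=1.100000: f=0.363000 → u ← 1.100000 + 0.54·0.363000 = 1.296020
t=1.540000, u=1.296020: f=0.658637 → u ← 1.296020 + 0.54·0.658637 = 1.651684
t=2.080000, u=1.651684: f=1.133716 → u ← 1.651684 + 0.54·1.133716 = 2.263891
u(2.62) ≈ 2.2639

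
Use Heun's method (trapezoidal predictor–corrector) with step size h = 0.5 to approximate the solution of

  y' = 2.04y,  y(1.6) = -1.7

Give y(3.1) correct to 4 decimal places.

-27.8646

Heun: k1 = f(t_n, y_n); k2 = f(t_n + h, y_n + h·k1); y_{n+1} = y_n + (h/2)·(k1 + k2).
t=1.600000, y=-1.700000:
  k1 = f(1.600000, -1.700000) = -3.468000
  k2 = f(2.100000, -3.434000) = -7.005360
  y ← -1.700000 + (0.5/2)·(-3.468000 + (-7.005360)) = -4.318340
t=2.100000, y=-4.318340:
  k1 = f(2.100000, -4.318340) = -8.809414
  k2 = f(2.600000, -8.723047) = -17.795015
  y ← -4.318340 + (0.5/2)·(-8.809414 + (-17.795015)) = -10.969447
t=2.600000, y=-10.969447:
  k1 = f(2.600000, -10.969447) = -22.377672
  k2 = f(3.100000, -22.158283) = -45.202898
  y ← -10.969447 + (0.5/2)·(-22.377672 + (-45.202898)) = -27.864590
y(3.1) ≈ -27.8646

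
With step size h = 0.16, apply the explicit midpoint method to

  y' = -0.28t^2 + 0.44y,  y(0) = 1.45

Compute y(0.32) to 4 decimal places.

Midpoint: k1 = f(t_n, y_n); k2 = f(t_n + h/2, y_n + (h/2)·k1); y_{n+1} = y_n + h·k2.
t=0.000000, y=1.450000:
  k1 = f(0.000000, 1.450000) = 0.638000
  k2 = f(0.080000, 1.501040) = 0.658666
  y ← 1.450000 + 0.16·0.658666 = 1.555386
t=0.160000, y=1.555386:
  k1 = f(0.160000, 1.555386) = 0.677202
  k2 = f(0.240000, 1.609563) = 0.692080
  y ← 1.555386 + 0.16·0.692080 = 1.666119
y(0.32) ≈ 1.6661

1.6661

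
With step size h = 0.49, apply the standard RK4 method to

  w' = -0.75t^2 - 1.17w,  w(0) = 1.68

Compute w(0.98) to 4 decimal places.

RK4: k1 = f(t_n, w_n); k2 = f(t_n + h/2, w_n + (h/2)·k1); k3 = f(t_n + h/2, w_n + (h/2)·k2); k4 = f(t_n + h, w_n + h·k3); w_{n+1} = w_n + (h/6)·(k1 + 2k2 + 2k3 + k4).
t=0.000000, w=1.680000:
  k1 = f(0.000000, 1.680000) = -1.965600
  k2 = f(0.245000, 1.198428) = -1.447180
  k3 = f(0.245000, 1.325441) = -1.595785
  k4 = f(0.490000, 0.898065) = -1.230812
  w ← 1.680000 + (0.49/6)·(k1 + 2k2 + 2k3 + k4) = 0.921942
t=0.490000, w=0.921942:
  k1 = f(0.490000, 0.921942) = -1.258747
  k2 = f(0.735000, 0.613549) = -1.123021
  k3 = f(0.735000, 0.646802) = -1.161927
  k4 = f(0.980000, 0.352598) = -1.132840
  w ← 0.921942 + (0.49/6)·(k1 + 2k2 + 2k3 + k4) = 0.353421
w(0.98) ≈ 0.3534

0.3534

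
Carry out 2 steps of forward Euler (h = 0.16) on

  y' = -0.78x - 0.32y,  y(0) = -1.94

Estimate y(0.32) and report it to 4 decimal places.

-1.7664

Euler: y_{n+1} = y_n + h·f(x_n, y_n).
x=0.000000, y=-1.940000: f=0.620800 → y ← -1.940000 + 0.16·0.620800 = -1.840672
x=0.160000, y=-1.840672: f=0.464215 → y ← -1.840672 + 0.16·0.464215 = -1.766398
y(0.32) ≈ -1.7664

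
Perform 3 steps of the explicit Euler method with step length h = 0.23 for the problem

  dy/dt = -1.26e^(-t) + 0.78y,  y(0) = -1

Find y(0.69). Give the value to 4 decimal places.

Euler: y_{n+1} = y_n + h·f(t_n, y_n).
t=0.000000, y=-1.000000: f=-2.040000 → y ← -1.000000 + 0.23·(-2.040000) = -1.469200
t=0.230000, y=-1.469200: f=-2.147088 → y ← -1.469200 + 0.23·(-2.147088) = -1.963030
t=0.460000, y=-1.963030: f=-2.326581 → y ← -1.963030 + 0.23·(-2.326581) = -2.498144
y(0.69) ≈ -2.4981

-2.4981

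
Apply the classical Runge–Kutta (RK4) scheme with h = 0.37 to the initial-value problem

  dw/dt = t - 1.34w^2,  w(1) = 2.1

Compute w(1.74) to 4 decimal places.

1.1509

RK4: k1 = f(t_n, w_n); k2 = f(t_n + h/2, w_n + (h/2)·k1); k3 = f(t_n + h/2, w_n + (h/2)·k2); k4 = f(t_n + h, w_n + h·k3); w_{n+1} = w_n + (h/6)·(k1 + 2k2 + 2k3 + k4).
t=1.000000, w=2.100000:
  k1 = f(1.000000, 2.100000) = -4.909400
  k2 = f(1.185000, 1.191761) = -0.718194
  k3 = f(1.185000, 1.967134) = -4.000286
  k4 = f(1.370000, 0.619894) = 0.855080
  w ← 2.100000 + (0.37/6)·(k1 + 2k2 + 2k3 + k4) = 1.268038
t=1.370000, w=1.268038:
  k1 = f(1.370000, 1.268038) = -0.784612
  k2 = f(1.555000, 1.122884) = -0.134565
  k3 = f(1.555000, 1.243143) = -0.515843
  k4 = f(1.740000, 1.077176) = 0.185187
  w ← 1.268038 + (0.37/6)·(k1 + 2k2 + 2k3 + k4) = 1.150856
w(1.74) ≈ 1.1509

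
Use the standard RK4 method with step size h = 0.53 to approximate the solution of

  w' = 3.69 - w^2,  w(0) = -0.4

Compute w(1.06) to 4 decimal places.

1.7260

RK4: k1 = f(s_n, w_n); k2 = f(s_n + h/2, w_n + (h/2)·k1); k3 = f(s_n + h/2, w_n + (h/2)·k2); k4 = f(s_n + h, w_n + h·k3); w_{n+1} = w_n + (h/6)·(k1 + 2k2 + 2k3 + k4).
s=0.000000, w=-0.400000:
  k1 = f(0.000000, -0.400000) = 3.530000
  k2 = f(0.265000, 0.535450) = 3.403293
  k3 = f(0.265000, 0.501873) = 3.438124
  k4 = f(0.530000, 1.422206) = 1.667331
  w ← -0.400000 + (0.53/6)·(k1 + 2k2 + 2k3 + k4) = 1.267748
s=0.530000, w=1.267748:
  k1 = f(0.530000, 1.267748) = 2.082815
  k2 = f(0.795000, 1.819694) = 0.378714
  k3 = f(0.795000, 1.368107) = 1.818283
  k4 = f(1.060000, 2.231438) = -1.289315
  w ← 1.267748 + (0.53/6)·(k1 + 2k2 + 2k3 + k4) = 1.725977
w(1.06) ≈ 1.7260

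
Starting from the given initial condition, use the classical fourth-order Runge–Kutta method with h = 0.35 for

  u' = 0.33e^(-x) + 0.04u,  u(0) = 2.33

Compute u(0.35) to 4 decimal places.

2.4610

RK4: k1 = f(x_n, u_n); k2 = f(x_n + h/2, u_n + (h/2)·k1); k3 = f(x_n + h/2, u_n + (h/2)·k2); k4 = f(x_n + h, u_n + h·k3); u_{n+1} = u_n + (h/6)·(k1 + 2k2 + 2k3 + k4).
x=0.000000, u=2.330000:
  k1 = f(0.000000, 2.330000) = 0.423200
  k2 = f(0.175000, 2.404060) = 0.373183
  k3 = f(0.175000, 2.395307) = 0.372833
  k4 = f(0.350000, 2.460492) = 0.330967
  u ← 2.330000 + (0.35/6)·(k1 + 2k2 + 2k3 + k4) = 2.461028
u(0.35) ≈ 2.4610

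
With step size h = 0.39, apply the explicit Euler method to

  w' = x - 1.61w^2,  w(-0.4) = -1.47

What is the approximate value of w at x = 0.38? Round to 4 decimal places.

Euler: w_{n+1} = w_n + h·f(x_n, w_n).
x=-0.400000, w=-1.470000: f=-3.879049 → w ← -1.470000 + 0.39·(-3.879049) = -2.982829
x=-0.010000, w=-2.982829: f=-14.334604 → w ← -2.982829 + 0.39·(-14.334604) = -8.573325
w(0.38) ≈ -8.5733

-8.5733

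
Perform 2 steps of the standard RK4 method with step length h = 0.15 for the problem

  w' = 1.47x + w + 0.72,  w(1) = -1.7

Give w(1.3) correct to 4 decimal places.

RK4: k1 = f(x_n, w_n); k2 = f(x_n + h/2, w_n + (h/2)·k1); k3 = f(x_n + h/2, w_n + (h/2)·k2); k4 = f(x_n + h, w_n + h·k3); w_{n+1} = w_n + (h/6)·(k1 + 2k2 + 2k3 + k4).
x=1.000000, w=-1.700000:
  k1 = f(1.000000, -1.700000) = 0.490000
  k2 = f(1.075000, -1.663250) = 0.637000
  k3 = f(1.075000, -1.652225) = 0.648025
  k4 = f(1.150000, -1.602796) = 0.807704
  w ← -1.700000 + (0.15/6)·(k1 + 2k2 + 2k3 + k4) = -1.603306
x=1.150000, w=-1.603306:
  k1 = f(1.150000, -1.603306) = 0.807194
  k2 = f(1.225000, -1.542767) = 0.977983
  k3 = f(1.225000, -1.529957) = 0.990793
  k4 = f(1.300000, -1.454687) = 1.176313
  w ← -1.603306 + (0.15/6)·(k1 + 2k2 + 2k3 + k4) = -1.455280
w(1.3) ≈ -1.4553

-1.4553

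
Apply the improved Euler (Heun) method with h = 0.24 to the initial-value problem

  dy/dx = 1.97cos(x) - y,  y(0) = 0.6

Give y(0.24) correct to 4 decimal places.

Heun: k1 = f(x_n, y_n); k2 = f(x_n + h, y_n + h·k1); y_{n+1} = y_n + (h/2)·(k1 + k2).
x=0.000000, y=0.600000:
  k1 = f(0.000000, 0.600000) = 1.370000
  k2 = f(0.240000, 0.928800) = 0.984736
  y ← 0.600000 + (0.24/2)·(1.370000 + 0.984736) = 0.882568
y(0.24) ≈ 0.8826

0.8826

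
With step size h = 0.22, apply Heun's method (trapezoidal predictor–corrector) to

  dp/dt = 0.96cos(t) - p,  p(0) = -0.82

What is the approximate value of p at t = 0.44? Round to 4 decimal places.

-0.2053

Heun: k1 = f(t_n, p_n); k2 = f(t_n + h, p_n + h·k1); p_{n+1} = p_n + (h/2)·(k1 + k2).
t=0.000000, p=-0.820000:
  k1 = f(0.000000, -0.820000) = 1.780000
  k2 = f(0.220000, -0.428400) = 1.365262
  p ← -0.820000 + (0.22/2)·(1.780000 + 1.365262) = -0.474021
t=0.220000, p=-0.474021:
  k1 = f(0.220000, -0.474021) = 1.410883
  k2 = f(0.440000, -0.163627) = 1.032189
  p ← -0.474021 + (0.22/2)·(1.410883 + 1.032189) = -0.205283
p(0.44) ≈ -0.2053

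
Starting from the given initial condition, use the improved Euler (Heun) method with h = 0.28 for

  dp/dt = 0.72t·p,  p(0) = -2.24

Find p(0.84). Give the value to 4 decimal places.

-2.8831

Heun: k1 = f(t_n, p_n); k2 = f(t_n + h, p_n + h·k1); p_{n+1} = p_n + (h/2)·(k1 + k2).
t=0.000000, p=-2.240000:
  k1 = f(0.000000, -2.240000) = 0.000000
  k2 = f(0.280000, -2.240000) = -0.451584
  p ← -2.240000 + (0.28/2)·(0.000000 + (-0.451584)) = -2.303222
t=0.280000, p=-2.303222:
  k1 = f(0.280000, -2.303222) = -0.464330
  k2 = f(0.560000, -2.433234) = -0.981080
  p ← -2.303222 + (0.28/2)·(-0.464330 + (-0.981080)) = -2.505579
t=0.560000, p=-2.505579:
  k1 = f(0.560000, -2.505579) = -1.010249
  k2 = f(0.840000, -2.788449) = -1.686454
  p ← -2.505579 + (0.28/2)·(-1.010249 + (-1.686454)) = -2.883118
p(0.84) ≈ -2.8831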